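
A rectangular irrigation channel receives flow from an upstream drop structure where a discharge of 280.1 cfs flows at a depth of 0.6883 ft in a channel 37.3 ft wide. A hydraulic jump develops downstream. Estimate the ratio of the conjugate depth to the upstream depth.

q = Q/b = 280.1/37.3 = 7.509 ft²/s; V₁ = q/y₁ = 10.91 ft/s. Fr₁ = V₁/√(g·y₁) = 2.317.
By Bélanger, y₂/y₁ = ½[√(1 + 8Fr₁²) − 1] = ½[√43.964 − 1] = 2.815.

y₂/y₁ = 2.815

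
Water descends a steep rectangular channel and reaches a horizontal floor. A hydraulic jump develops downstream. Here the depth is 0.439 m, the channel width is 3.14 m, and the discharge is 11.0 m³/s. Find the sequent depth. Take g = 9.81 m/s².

y₂ = 2.18 m

q = Q/b = 11.0/3.14 = 3.50 m²/s; V₁ = q/y₁ = 7.98 m/s. Fr₁ = V₁/√(g·y₁) = 3.85.
Conjugate-depth relation: y₂/y₁ = ½[√(1 + 8Fr₁²) − 1] = ½[√119.3 − 1] = 4.96.
y₂ = 4.96 × 0.439 = 2.18 m.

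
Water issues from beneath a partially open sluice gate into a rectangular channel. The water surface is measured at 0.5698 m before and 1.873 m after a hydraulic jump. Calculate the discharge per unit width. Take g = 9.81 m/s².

q = 3.576 m²/s

For a rectangular channel the momentum equation gives q² = ½·g·y₁·y₂·(y₁ + y₂) = ½×9.81×0.5698×1.873×2.443 = 12.79.
q = √12.79 = 3.576 m²/s.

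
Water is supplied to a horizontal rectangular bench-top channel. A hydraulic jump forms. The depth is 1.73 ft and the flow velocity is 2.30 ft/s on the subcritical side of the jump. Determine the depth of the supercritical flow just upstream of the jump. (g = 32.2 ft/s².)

Fr₂ = V₂/√(g·y₂) = 2.30/√(32.2×1.73) = 0.308.
From the momentum equation (using Fr₂), y₁/y₂ = ½[√(1 + 8Fr₂²) − 1] = ½[√1.760 − 1] = 0.163.
y₁ = 0.163 × 1.73 = 0.282 ft.

y₁ = 0.282 ft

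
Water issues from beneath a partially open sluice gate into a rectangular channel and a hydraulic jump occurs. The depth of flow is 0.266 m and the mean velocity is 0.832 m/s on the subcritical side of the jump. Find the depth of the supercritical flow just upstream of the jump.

y₁ = 0.102 m

Fr₂ = V₂/√(g·y₂) = 0.832/√(9.81×0.266) = 0.515.
Since the conjugate-depth ratio holds either way, y₁/y₂ = ½[√(1 + 8Fr₂²) − 1] = ½[√3.122 − 1] = 0.383.
y₁ = 0.383 × 0.266 = 0.102 m.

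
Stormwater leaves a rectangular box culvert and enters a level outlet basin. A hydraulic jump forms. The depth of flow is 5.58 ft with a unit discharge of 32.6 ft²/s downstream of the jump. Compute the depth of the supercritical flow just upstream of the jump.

V₂ = q/y₂ = 32.6/5.58 = 5.84 ft/s; Fr₂ = V₂/√(g·y₂) = 0.436.
The Bélanger relation is symmetric: y₁/y₂ = ½[√(1 + 8Fr₂²) − 1] = ½[√2.520 − 1] = 0.294.
y₁ = 0.294 × 5.58 = 1.64 ft.

y₁ = 1.64 ft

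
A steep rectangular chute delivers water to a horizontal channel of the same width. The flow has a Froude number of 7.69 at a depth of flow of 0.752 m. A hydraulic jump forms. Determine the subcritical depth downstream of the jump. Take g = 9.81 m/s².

Fr₁ = 7.69 (given).
Bélanger equation: y₂/y₁ = ½[√(1 + 8Fr₁²) − 1] = ½[√474.1 − 1] = 10.4.
y₂ = 10.4 × 0.752 = 7.81 m.

y₂ = 7.81 m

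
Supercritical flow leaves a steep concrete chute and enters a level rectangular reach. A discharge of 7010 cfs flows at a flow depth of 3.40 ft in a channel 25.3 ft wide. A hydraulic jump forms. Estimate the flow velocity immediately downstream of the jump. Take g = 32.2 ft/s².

q = Q/b = 7010/25.3 = 277 ft²/s; V₁ = q/y₁ = 81.5 ft/s. Fr₁ = V₁/√(g·y₁) = 7.79.
By Bélanger, y₂/y₁ = ½[√(1 + 8Fr₁²) − 1] = ½[√486.3 − 1] = 10.5.
y₂ = 10.5 × 3.40 = 35.8 ft.
V₂ = q/y₂ = 277/35.8 = 7.74 ft/s.

V₂ = 7.74 ft/s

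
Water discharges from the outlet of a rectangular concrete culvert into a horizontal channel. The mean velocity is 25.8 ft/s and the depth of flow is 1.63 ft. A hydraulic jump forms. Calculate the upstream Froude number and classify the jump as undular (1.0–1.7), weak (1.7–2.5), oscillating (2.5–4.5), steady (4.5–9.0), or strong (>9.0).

Fr₁ = V₁/√(g·y₁) = 25.8/√(32.2×1.63) = 3.56.
Fr₁ = 3.56 lies in the oscillating range.

Fr₁ = 3.56; oscillating jump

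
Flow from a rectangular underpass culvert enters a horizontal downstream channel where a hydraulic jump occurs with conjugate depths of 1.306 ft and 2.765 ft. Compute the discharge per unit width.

For a rectangular channel the momentum equation gives q² = ½·g·y₁·y₂·(y₁ + y₂) = ½×32.2×1.306×2.765×4.071 = 236.7.
q = √236.7 = 15.38 ft²/s.

q = 15.38 ft²/s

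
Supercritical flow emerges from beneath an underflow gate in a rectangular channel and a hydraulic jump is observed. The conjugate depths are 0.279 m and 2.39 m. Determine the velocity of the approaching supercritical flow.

For a rectangular channel the momentum equation gives q² = ½·g·y₁·y₂·(y₁ + y₂) = ½×9.81×0.279×2.39×2.67 = 8.73.
q = √8.73 = 2.95 m²/s.
V₁ = q/y₁ = 2.95/0.279 = 10.6 m/s.

V₁ = 10.6 m/s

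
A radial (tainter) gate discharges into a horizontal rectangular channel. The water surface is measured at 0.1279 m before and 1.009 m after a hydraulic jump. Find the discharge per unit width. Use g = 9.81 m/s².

For a rectangular channel the momentum equation gives q² = ½·g·y₁·y₂·(y₁ + y₂) = ½×9.81×0.1279×1.009×1.137 = 0.7197.
q = √0.7197 = 0.8483 m²/s.

q = 0.8483 m²/s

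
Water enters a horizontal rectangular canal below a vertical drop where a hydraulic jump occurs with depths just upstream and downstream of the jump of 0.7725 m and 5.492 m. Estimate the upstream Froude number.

For a rectangular channel the momentum equation gives q² = ½·g·y₁·y₂·(y₁ + y₂) = ½×9.81×0.7725×5.492×6.264 = 130.4.
q = √130.4 = 11.42 m²/s.
V₁ = q/y₁ = 14.78 m/s; Fr₁ = V₁/√(g·y₁) = 5.369.

Fr₁ = 5.369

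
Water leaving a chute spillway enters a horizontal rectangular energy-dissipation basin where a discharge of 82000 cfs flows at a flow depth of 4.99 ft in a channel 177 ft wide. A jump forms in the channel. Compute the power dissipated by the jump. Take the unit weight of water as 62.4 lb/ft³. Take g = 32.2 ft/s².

q = Q/b = 82000/177 = 463 ft²/s; V₁ = q/y₁ = 92.8 ft/s. Fr₁ = V₁/√(g·y₁) = 7.32.
By Bélanger, y₂/y₁ = ½[√(1 + 8Fr₁²) − 1] = ½[√430.2 − 1] = 9.87.
y₂ = 9.87 × 4.99 = 49.3 ft.
Head loss: ΔE = (y₂ − y₁)³/(4y₁y₂) = (49.3 − 4.99)³/(4×4.99×49.3) = 86713/983 = 88.2 ft.
P = γ·Q·ΔE/550 = 62.4 × 82000 × 88.2 / 550 = 820613 hp.

P = 820613 hp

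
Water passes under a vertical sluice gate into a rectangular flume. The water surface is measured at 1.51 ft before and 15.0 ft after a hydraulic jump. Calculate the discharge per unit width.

q = 77.6 ft²/s

For a rectangular channel the momentum equation gives q² = ½·g·y₁·y₂·(y₁ + y₂) = ½×32.2×1.51×15.0×16.5 = 6021.
q = √6021 = 77.6 ft²/s.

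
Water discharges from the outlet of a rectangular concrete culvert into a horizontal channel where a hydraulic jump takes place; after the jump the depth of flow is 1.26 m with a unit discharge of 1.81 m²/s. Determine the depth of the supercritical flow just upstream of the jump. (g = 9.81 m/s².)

V₂ = q/y₂ = 1.81/1.26 = 1.44 m/s; Fr₂ = V₂/√(g·y₂) = 0.409.
Since the conjugate-depth ratio holds either way, y₁/y₂ = ½[√(1 + 8Fr₂²) − 1] = ½[√2.336 − 1] = 0.264.
y₁ = 0.264 × 1.26 = 0.333 m.

y₁ = 0.333 m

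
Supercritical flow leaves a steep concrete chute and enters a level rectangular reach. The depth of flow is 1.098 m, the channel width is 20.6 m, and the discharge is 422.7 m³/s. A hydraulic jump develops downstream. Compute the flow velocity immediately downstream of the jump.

V₂ = 2.469 m/s

q = Q/b = 422.7/20.6 = 20.52 m²/s; V₁ = q/y₁ = 18.69 m/s. Fr₁ = V₁/√(g·y₁) = 5.694.
Bélanger equation: y₂/y₁ = ½[√(1 + 8Fr₁²) − 1] = ½[√260.38 − 1] = 7.568.
y₂ = 7.568 × 1.098 = 8.310 m.
V₂ = q/y₂ = 20.52/8.310 = 2.469 m/s.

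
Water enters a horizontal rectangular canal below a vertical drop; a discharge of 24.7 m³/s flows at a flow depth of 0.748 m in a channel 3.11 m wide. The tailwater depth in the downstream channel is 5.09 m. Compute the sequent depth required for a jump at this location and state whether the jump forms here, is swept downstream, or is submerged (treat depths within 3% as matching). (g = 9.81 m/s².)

q = Q/b = 24.7/3.11 = 7.94 m²/s; V₁ = q/y₁ = 10.6 m/s. Fr₁ = V₁/√(g·y₁) = 3.92.
Conjugate-depth relation: y₂/y₁ = ½[√(1 + 8Fr₁²) − 1] = ½[√123.9 − 1] = 5.07.
y₂ = 5.07 × 0.748 = 3.79 m.
Tailwater y_tw = 5.09 m: y_tw > y₂, so the jump is submerged.

y₂ = 3.79 m; the jump is submerged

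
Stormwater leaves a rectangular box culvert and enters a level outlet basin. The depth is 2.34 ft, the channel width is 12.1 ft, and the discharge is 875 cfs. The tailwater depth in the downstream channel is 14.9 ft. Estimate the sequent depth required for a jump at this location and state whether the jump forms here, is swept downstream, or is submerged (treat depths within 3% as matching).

q = Q/b = 875/12.1 = 72.3 ft²/s; V₁ = q/y₁ = 30.9 ft/s. Fr₁ = V₁/√(g·y₁) = 3.56.
By Bélanger, y₂/y₁ = ½[√(1 + 8Fr₁²) − 1] = ½[√102.4 − 1] = 4.56.
y₂ = 4.56 × 2.34 = 10.7 ft.
Tailwater y_tw = 14.9 ft: y_tw > y₂, so the jump is submerged.

y₂ = 10.7 ft; the jump is submerged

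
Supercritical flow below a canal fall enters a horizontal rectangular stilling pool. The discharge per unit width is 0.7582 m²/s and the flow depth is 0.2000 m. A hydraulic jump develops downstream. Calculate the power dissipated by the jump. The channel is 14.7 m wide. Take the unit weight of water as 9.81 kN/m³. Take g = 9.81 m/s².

P = 21.39 kW

V₁ = q/y₁ = 0.7582/0.2000 = 3.791 m/s. Fr₁ = V₁/√(g·y₁) = 3.791/√(9.81×0.2000) = 2.706.
Sequent-depth ratio: y₂/y₁ = ½[√(1 + 8Fr₁²) − 1] = ½[√59.600 − 1] = 3.360.
y₂ = 3.360 × 0.2000 = 0.6720 m.
V₂ = q/y₂ = 0.7582/0.6720 = 1.128 m/s. E₁ = y₁ + V₁²/2g = 0.9325 m; E₂ = y₂ + V₂²/2g = 0.7369 m. ΔE = E₁ − E₂ = 0.1956 m.
Q = q·b = 0.7582 × 14.7 = 11.15 m³/s. P = γ·Q·ΔE = 9.81 × 11.15 × 0.1956 = 21.39 kW.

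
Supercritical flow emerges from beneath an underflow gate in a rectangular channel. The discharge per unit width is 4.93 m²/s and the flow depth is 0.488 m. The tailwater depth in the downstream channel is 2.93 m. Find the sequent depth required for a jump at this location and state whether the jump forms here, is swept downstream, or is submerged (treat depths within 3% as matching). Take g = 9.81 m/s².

V₁ = q/y₁ = 4.93/0.488 = 10.1 m/s. Fr₁ = V₁/√(g·y₁) = 10.1/√(9.81×0.488) = 4.62.
From the momentum equation for a rectangular channel, y₂/y₁ = ½[√(1 + 8Fr₁²) − 1] = ½[√171.6 − 1] = 6.05.
y₂ = 6.05 × 0.488 = 2.95 m.
Tailwater y_tw = 2.93 m: y_tw ≈ y₂, so the jump forms here.

y₂ = 2.95 m; the jump forms here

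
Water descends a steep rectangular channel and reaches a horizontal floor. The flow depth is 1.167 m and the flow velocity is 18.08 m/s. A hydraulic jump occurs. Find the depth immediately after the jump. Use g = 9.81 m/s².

Fr₁ = V₁/√(g·y₁) = 18.08/√(9.81×1.167) = 5.344.
Conjugate-depth relation: y₂/y₁ = ½[√(1 + 8Fr₁²) − 1] = ½[√229.43 − 1] = 7.073.
y₂ = 7.073 × 1.167 = 8.255 m.

y₂ = 8.255 m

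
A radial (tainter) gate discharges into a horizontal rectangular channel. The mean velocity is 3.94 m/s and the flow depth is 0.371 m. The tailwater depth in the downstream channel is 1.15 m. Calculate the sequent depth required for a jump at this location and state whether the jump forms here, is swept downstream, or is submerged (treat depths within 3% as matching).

Fr₁ = V₁/√(g·y₁) = 3.94/√(9.81×0.371) = 2.07.
By Bélanger, y₂/y₁ = ½[√(1 + 8Fr₁²) − 1] = ½[√35.12 − 1] = 2.46.
y₂ = 2.46 × 0.371 = 0.914 m.
Tailwater y_tw = 1.15 m: y_tw > y₂, so the jump is submerged.

y₂ = 0.914 m; the jump is submerged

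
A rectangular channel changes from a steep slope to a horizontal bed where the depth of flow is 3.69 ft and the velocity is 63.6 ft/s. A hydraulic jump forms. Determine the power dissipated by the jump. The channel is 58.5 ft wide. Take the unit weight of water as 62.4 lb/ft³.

P = 57320 hp

Fr₁ = V₁/√(g·y₁) = 63.6/√(32.2×3.69) = 5.83.
By Bélanger, y₂/y₁ = ½[√(1 + 8Fr₁²) − 1] = ½[√273.3 − 1] = 7.77.
y₂ = 7.77 × 3.69 = 28.7 ft.
q = V₁·y₁ = 63.6 × 3.69 = 235 ft²/s. V₂ = q/y₂ = 235/28.7 = 8.19 ft/s. E₁ = y₁ + V₁²/2g = 66.5 ft; E₂ = y₂ + V₂²/2g = 29.7 ft. ΔE = E₁ − E₂ = 36.8 ft.
Q = q·b = 235 × 58.5 = 13729 cfs. P = γ·Q·ΔE/550 = 62.4 × 13729 × 36.8 / 550 = 57320 hp.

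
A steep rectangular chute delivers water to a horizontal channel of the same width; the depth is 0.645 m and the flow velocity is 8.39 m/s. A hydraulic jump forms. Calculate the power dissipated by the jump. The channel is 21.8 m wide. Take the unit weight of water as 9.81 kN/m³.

P = 1500 kW

Fr₁ = V₁/√(g·y₁) = 8.39/√(9.81×0.645) = 3.34.
By Bélanger, y₂/y₁ = ½[√(1 + 8Fr₁²) − 1] = ½[√90.00 − 1] = 4.24.
y₂ = 4.24 × 0.645 = 2.74 m.
Head loss: ΔE = (y₂ − y₁)³/(4y₁y₂) = (2.74 − 0.645)³/(4×0.645×2.74) = 9.16/7.06 = 1.30 m.
q = V₁·y₁ = 8.39 × 0.645 = 5.41 m²/s. Q = q·b = 5.41 × 21.8 = 118 m³/s. P = γ·Q·ΔE = 9.81 × 118 × 1.30 = 1500 kW.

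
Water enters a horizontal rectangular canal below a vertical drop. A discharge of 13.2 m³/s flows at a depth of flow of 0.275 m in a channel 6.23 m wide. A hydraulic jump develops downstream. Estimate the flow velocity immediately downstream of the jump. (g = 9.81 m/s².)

q = Q/b = 13.2/6.23 = 2.12 m²/s; V₁ = q/y₁ = 7.70 m/s. Fr₁ = V₁/√(g·y₁) = 4.69.
By Bélanger, y₂/y₁ = ½[√(1 + 8Fr₁²) − 1] = ½[√177.0 − 1] = 6.15.
y₂ = 6.15 × 0.275 = 1.69 m.
V₂ = q/y₂ = 2.12/1.69 = 1.25 m/s.

V₂ = 1.25 m/s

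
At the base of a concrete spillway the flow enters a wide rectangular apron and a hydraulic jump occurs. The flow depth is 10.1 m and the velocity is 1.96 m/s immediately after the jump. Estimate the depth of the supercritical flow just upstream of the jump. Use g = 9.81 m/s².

y₁ = 0.730 m

Fr₂ = V₂/√(g·y₂) = 1.96/√(9.81×10.1) = 0.197.
The Bélanger relation is symmetric: y₁/y₂ = ½[√(1 + 8Fr₂²) − 1] = ½[√1.310 − 1] = 0.0723.
y₁ = 0.0723 × 10.1 = 0.730 m.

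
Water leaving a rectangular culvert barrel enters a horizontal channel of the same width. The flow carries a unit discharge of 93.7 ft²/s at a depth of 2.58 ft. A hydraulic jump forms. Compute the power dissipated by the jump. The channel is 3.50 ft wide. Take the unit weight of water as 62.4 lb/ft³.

P = 334 hp

V₁ = q/y₁ = 93.7/2.58 = 36.3 ft/s. Fr₁ = V₁/√(g·y₁) = 36.3/√(32.2×2.58) = 3.98.
From the momentum equation for a rectangular channel, y₂/y₁ = ½[√(1 + 8Fr₁²) − 1] = ½[√128.0 − 1] = 5.16.
y₂ = 5.16 × 2.58 = 13.3 ft.
Head loss: ΔE = (y₂ − y₁)³/(4y₁y₂) = (13.3 − 2.58)³/(4×2.58×13.3) = 1234/137 = 8.99 ft.
Q = q·b = 93.7 × 3.50 = 328 cfs. P = γ·Q·ΔE/550 = 62.4 × 328 × 8.99 / 550 = 334 hp.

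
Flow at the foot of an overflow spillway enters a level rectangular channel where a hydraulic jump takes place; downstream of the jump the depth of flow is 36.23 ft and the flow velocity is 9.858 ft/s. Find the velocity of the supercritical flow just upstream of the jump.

Fr₂ = V₂/√(g·y₂) = 9.858/√(32.2×36.23) = 0.2886.
From the momentum equation (using Fr₂), y₁/y₂ = ½[√(1 + 8Fr₂²) − 1] = ½[√1.6664 − 1] = 0.1454.
y₁ = 0.1454 × 36.23 = 5.270 ft.
V₁ = q/y₁ = 357.2/5.270 = 67.78 ft/s.

V₁ = 67.78 ft/s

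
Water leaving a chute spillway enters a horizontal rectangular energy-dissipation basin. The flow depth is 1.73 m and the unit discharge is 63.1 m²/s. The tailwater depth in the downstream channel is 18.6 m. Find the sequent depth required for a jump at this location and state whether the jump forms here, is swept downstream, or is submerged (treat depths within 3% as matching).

y₂ = 20.8 m; the jump is swept downstream

V₁ = q/y₁ = 63.1/1.73 = 36.5 m/s. Fr₁ = V₁/√(g·y₁) = 36.5/√(9.81×1.73) = 8.85.
Bélanger equation: y₂/y₁ = ½[√(1 + 8Fr₁²) − 1] = ½[√628.1 − 1] = 12.0.
y₂ = 12.0 × 1.73 = 20.8 m.
Tailwater y_tw = 18.6 m: y_tw < y₂, so the jump is swept downstream.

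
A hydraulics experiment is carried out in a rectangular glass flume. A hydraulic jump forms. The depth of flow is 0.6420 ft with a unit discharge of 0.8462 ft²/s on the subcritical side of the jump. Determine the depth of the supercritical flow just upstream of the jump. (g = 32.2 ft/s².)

y₁ = 0.09411 ft

V₂ = q/y₂ = 0.8462/0.6420 = 1.318 ft/s; Fr₂ = V₂/√(g·y₂) = 0.2899.
Applying the sequent-depth relation in reverse, y₁/y₂ = ½[√(1 + 8Fr₂²) − 1] = ½[√1.6723 − 1] = 0.1466.
y₁ = 0.1466 × 0.6420 = 0.09411 ft.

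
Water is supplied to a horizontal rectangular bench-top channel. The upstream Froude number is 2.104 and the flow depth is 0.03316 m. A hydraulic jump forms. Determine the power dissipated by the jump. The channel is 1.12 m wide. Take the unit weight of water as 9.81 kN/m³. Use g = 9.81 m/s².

Fr₁ = 2.104 (given).
Conjugate-depth relation: y₂/y₁ = ½[√(1 + 8Fr₁²) − 1] = ½[√36.415 − 1] = 2.517.
y₂ = 2.517 × 0.03316 = 0.08347 m.
V₁ = Fr₁·√(g·y₁) = 2.104×√(9.81×0.03316) = 1.200 m/s; q = V₁·y₁ = 0.03979 m²/s. V₂ = q/y₂ = 0.03979/0.08347 = 0.4767 m/s. E₁ = y₁ + V₁²/2g = 0.1066 m; E₂ = y₂ + V₂²/2g = 0.09505 m. ΔE = E₁ − E₂ = 0.01150 m.
Q = q·b = 0.03979 × 1.12 = 0.04457 m³/s. P = γ·Q·ΔE = 9.81 × 0.04457 × 0.01150 = 0.005029 kW.

P = 0.005029 kW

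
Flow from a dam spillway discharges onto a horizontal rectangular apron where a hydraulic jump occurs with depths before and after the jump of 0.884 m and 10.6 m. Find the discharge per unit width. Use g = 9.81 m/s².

For a rectangular channel the momentum equation gives q² = ½·g·y₁·y₂·(y₁ + y₂) = ½×9.81×0.884×10.6×11.5 = 528.
q = √528 = 23.0 m²/s.

q = 23.0 m²/s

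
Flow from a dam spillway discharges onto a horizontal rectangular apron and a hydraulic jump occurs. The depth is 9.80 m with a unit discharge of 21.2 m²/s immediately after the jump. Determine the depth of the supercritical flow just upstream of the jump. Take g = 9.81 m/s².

y₁ = 0.876 m

V₂ = q/y₂ = 21.2/9.80 = 2.16 m/s; Fr₂ = V₂/√(g·y₂) = 0.221.
Applying the sequent-depth relation in reverse, y₁/y₂ = ½[√(1 + 8Fr₂²) − 1] = ½[√1.389 − 1] = 0.0894.
y₁ = 0.0894 × 9.80 = 0.876 m.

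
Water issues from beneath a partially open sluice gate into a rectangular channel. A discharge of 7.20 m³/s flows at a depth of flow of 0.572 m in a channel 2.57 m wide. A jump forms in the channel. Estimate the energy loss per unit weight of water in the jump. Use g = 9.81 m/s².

ΔE = 0.183 m

q = Q/b = 7.20/2.57 = 2.80 m²/s; V₁ = q/y₁ = 4.90 m/s. Fr₁ = V₁/√(g·y₁) = 2.07.
From the momentum equation for a rectangular channel, y₂/y₁ = ½[√(1 + 8Fr₁²) − 1] = ½[√35.20 − 1] = 2.47.
y₂ = 2.47 × 0.572 = 1.41 m.
V₂ = q/y₂ = 2.80/1.41 = 1.99 m/s. E₁ = y₁ + V₁²/2g = 1.79 m; E₂ = y₂ + V₂²/2g = 1.61 m. ΔE = E₁ − E₂ = 0.183 m.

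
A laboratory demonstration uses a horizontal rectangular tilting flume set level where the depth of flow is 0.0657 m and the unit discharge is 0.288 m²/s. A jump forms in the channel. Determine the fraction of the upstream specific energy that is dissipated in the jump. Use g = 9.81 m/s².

V₁ = q/y₁ = 0.288/0.0657 = 4.38 m/s. Fr₁ = V₁/√(g·y₁) = 4.38/√(9.81×0.0657) = 5.46.
Sequent-depth ratio: y₂/y₁ = ½[√(1 + 8Fr₁²) − 1] = ½[√239.5 − 1] = 7.24.
y₂ = 7.24 × 0.0657 = 0.476 m.
E₁ = y₁ + V₁²/2g = 1.05 m. ΔE = (y₂ − y₁)³/(4y₁y₂) = 0.551 m. ΔE/E₁ = 0.551/1.05 = 0.527.

ΔE/E₁ = 0.527 (52.7%)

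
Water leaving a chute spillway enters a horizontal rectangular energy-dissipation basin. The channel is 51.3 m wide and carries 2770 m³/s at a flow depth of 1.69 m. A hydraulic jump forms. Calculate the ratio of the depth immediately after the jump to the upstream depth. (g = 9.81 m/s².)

y₂/y₁ = 10.6

q = Q/b = 2770/51.3 = 54.0 m²/s; V₁ = q/y₁ = 32.0 m/s. Fr₁ = V₁/√(g·y₁) = 7.85.
By Bélanger, y₂/y₁ = ½[√(1 + 8Fr₁²) − 1] = ½[√493.6 − 1] = 10.6.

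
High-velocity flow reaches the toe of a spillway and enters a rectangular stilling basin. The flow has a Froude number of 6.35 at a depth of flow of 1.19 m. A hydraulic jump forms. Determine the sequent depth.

Fr₁ = 6.35 (given).
From the momentum equation for a rectangular channel, y₂/y₁ = ½[√(1 + 8Fr₁²) − 1] = ½[√323.6 − 1] = 8.49.
y₂ = 8.49 × 1.19 = 10.1 m.

y₂ = 10.1 m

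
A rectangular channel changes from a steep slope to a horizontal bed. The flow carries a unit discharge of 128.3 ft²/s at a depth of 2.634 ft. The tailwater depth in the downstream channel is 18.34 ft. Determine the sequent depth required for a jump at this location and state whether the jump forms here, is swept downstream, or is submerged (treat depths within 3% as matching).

V₁ = q/y₁ = 128.3/2.634 = 48.71 ft/s. Fr₁ = V₁/√(g·y₁) = 48.71/√(32.2×2.634) = 5.289.
Bélanger equation: y₂/y₁ = ½[√(1 + 8Fr₁²) − 1] = ½[√224.79 − 1] = 6.996.
y₂ = 6.996 × 2.634 = 18.43 ft.
Tailwater y_tw = 18.34 ft: y_tw ≈ y₂, so the jump forms here.

y₂ = 18.43 ft; the jump forms here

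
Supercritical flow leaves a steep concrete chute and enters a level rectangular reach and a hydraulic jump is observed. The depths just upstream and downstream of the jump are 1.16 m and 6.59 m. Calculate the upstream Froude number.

For a rectangular channel the momentum equation gives q² = ½·g·y₁·y₂·(y₁ + y₂) = ½×9.81×1.16×6.59×7.75 = 291.
q = √291 = 17.0 m²/s.
V₁ = q/y₁ = 14.7 m/s; Fr₁ = V₁/√(g·y₁) = 4.36.

Fr₁ = 4.36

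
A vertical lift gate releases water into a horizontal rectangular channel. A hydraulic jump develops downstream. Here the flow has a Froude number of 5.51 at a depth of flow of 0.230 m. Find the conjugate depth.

y₂ = 1.68 m

Fr₁ = 5.51 (given).
Bélanger equation: y₂/y₁ = ½[√(1 + 8Fr₁²) − 1] = ½[√243.9 − 1] = 7.31.
y₂ = 7.31 × 0.230 = 1.68 m.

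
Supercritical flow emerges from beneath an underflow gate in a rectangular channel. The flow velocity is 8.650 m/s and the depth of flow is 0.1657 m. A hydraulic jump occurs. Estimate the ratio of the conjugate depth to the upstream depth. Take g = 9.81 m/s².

y₂/y₁ = 9.108

Fr₁ = V₁/√(g·y₁) = 8.650/√(9.81×0.1657) = 6.785.
Sequent-depth ratio: y₂/y₁ = ½[√(1 + 8Fr₁²) − 1] = ½[√369.24 − 1] = 9.108.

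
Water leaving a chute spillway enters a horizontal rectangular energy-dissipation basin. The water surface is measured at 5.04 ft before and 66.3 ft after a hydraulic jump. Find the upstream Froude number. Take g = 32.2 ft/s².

Fr₁ = 9.65

For a rectangular channel the momentum equation gives q² = ½·g·y₁·y₂·(y₁ + y₂) = ½×32.2×5.04×66.3×71.3 = 383798.
q = √383798 = 620 ft²/s.
V₁ = q/y₁ = 123 ft/s; Fr₁ = V₁/√(g·y₁) = 9.65.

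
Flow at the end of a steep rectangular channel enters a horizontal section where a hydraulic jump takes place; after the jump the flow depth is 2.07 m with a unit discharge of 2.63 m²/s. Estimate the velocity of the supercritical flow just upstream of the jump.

V₂ = q/y₂ = 2.63/2.07 = 1.27 m/s; Fr₂ = V₂/√(g·y₂) = 0.282.
Applying the sequent-depth relation in reverse, y₁/y₂ = ½[√(1 + 8Fr₂²) − 1] = ½[√1.636 − 1] = 0.140.
y₁ = 0.140 × 2.07 = 0.289 m.
V₁ = q/y₁ = 2.63/0.289 = 9.11 m/s.

V₁ = 9.11 m/s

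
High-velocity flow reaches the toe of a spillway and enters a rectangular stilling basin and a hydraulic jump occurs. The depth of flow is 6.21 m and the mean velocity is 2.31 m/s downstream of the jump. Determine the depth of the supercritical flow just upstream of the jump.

y₁ = 0.944 m

Fr₂ = V₂/√(g·y₂) = 2.31/√(9.81×6.21) = 0.296.
From the momentum equation (using Fr₂), y₁/y₂ = ½[√(1 + 8Fr₂²) − 1] = ½[√1.701 − 1] = 0.152.
y₁ = 0.152 × 6.21 = 0.944 m.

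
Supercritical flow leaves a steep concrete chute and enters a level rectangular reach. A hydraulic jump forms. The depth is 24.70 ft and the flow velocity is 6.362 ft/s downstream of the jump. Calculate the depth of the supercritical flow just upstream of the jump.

Fr₂ = V₂/√(g·y₂) = 6.362/√(32.2×24.70) = 0.2256.
Applying the sequent-depth relation in reverse, y₁/y₂ = ½[√(1 + 8Fr₂²) − 1] = ½[√1.4071 − 1] = 0.09311.
y₁ = 0.09311 × 24.70 = 2.300 ft.

y₁ = 2.300 ft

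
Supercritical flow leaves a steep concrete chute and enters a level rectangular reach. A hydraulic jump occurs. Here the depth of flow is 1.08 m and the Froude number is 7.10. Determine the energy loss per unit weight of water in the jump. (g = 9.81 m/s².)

Fr₁ = 7.10 (given).
By Bélanger, y₂/y₁ = ½[√(1 + 8Fr₁²) − 1] = ½[√404.3 − 1] = 9.55.
y₂ = 9.55 × 1.08 = 10.3 m.
Head loss: ΔE = (y₂ − y₁)³/(4y₁y₂) = (10.3 − 1.08)³/(4×1.08×10.3) = 788/44.6 = 17.7 m.

ΔE = 17.7 m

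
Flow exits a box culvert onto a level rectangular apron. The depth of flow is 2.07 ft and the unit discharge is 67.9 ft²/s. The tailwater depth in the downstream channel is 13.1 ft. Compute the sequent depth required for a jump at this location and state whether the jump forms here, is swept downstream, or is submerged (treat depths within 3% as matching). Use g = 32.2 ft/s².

V₁ = q/y₁ = 67.9/2.07 = 32.8 ft/s. Fr₁ = V₁/√(g·y₁) = 32.8/√(32.2×2.07) = 4.02.
Bélanger equation: y₂/y₁ = ½[√(1 + 8Fr₁²) − 1] = ½[√130.1 − 1] = 5.20.
y₂ = 5.20 × 2.07 = 10.8 ft.
Tailwater y_tw = 13.1 ft: y_tw > y₂, so the jump is submerged.

y₂ = 10.8 ft; the jump is submerged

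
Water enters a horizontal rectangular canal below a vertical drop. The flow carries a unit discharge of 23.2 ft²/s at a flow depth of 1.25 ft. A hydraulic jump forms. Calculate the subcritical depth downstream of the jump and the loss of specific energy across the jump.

V₁ = q/y₁ = 23.2/1.25 = 18.6 ft/s. Fr₁ = V₁/√(g·y₁) = 18.6/√(32.2×1.25) = 2.93.
Conjugate-depth relation: y₂/y₁ = ½[√(1 + 8Fr₁²) − 1] = ½[√69.47 − 1] = 3.67.
y₂ = 3.67 × 1.25 = 4.58 ft.
Head loss: ΔE = (y₂ − y₁)³/(4y₁y₂) = (4.58 − 1.25)³/(4×1.25×4.58) = 37.1/22.9 = 1.62 ft.

y₂ = 4.58 ft; ΔE = 1.62 ft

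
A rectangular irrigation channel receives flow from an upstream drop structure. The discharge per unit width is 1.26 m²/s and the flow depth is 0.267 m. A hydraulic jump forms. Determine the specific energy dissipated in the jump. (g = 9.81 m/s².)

V₁ = q/y₁ = 1.26/0.267 = 4.72 m/s. Fr₁ = V₁/√(g·y₁) = 4.72/√(9.81×0.267) = 2.92.
By Bélanger, y₂/y₁ = ½[√(1 + 8Fr₁²) − 1] = ½[√69.02 − 1] = 3.65.
y₂ = 3.65 × 0.267 = 0.976 m.
V₂ = q/y₂ = 1.26/0.976 = 1.29 m/s. E₁ = y₁ + V₁²/2g = 1.40 m; E₂ = y₂ + V₂²/2g = 1.06 m. ΔE = E₁ − E₂ = 0.341 m.

ΔE = 0.341 m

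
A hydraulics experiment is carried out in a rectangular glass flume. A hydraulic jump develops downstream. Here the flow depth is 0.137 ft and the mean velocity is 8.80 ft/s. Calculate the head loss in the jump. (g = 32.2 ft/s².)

Fr₁ = V₁/√(g·y₁) = 8.80/√(32.2×0.137) = 4.19.
Bélanger equation: y₂/y₁ = ½[√(1 + 8Fr₁²) − 1] = ½[√141.4 − 1] = 5.45.
y₂ = 5.45 × 0.137 = 0.746 ft.
q = V₁·y₁ = 8.80 × 0.137 = 1.21 ft²/s. V₂ = q/y₂ = 1.21/0.746 = 1.62 ft/s. E₁ = y₁ + V₁²/2g = 1.34 ft; E₂ = y₂ + V₂²/2g = 0.787 ft. ΔE = E₁ − E₂ = 0.553 ft.

ΔE = 0.553 ft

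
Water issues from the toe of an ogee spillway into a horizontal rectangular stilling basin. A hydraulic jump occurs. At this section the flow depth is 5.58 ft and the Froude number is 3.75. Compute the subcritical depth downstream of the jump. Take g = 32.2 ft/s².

Fr₁ = 3.75 (given).
Bélanger equation: y₂/y₁ = ½[√(1 + 8Fr₁²) − 1] = ½[√113.5 − 1] = 4.83.
y₂ = 4.83 × 5.58 = 26.9 ft.

y₂ = 26.9 ft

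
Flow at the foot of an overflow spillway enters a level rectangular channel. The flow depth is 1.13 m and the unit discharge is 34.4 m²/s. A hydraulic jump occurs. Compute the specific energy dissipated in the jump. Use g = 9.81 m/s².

V₁ = q/y₁ = 34.4/1.13 = 30.4 m/s. Fr₁ = V₁/√(g·y₁) = 30.4/√(9.81×1.13) = 9.14.
From the momentum equation for a rectangular channel, y₂/y₁ = ½[√(1 + 8Fr₁²) − 1] = ½[√669.8 − 1] = 12.4.
y₂ = 12.4 × 1.13 = 14.1 m.
V₂ = q/y₂ = 34.4/14.1 = 2.45 m/s. E₁ = y₁ + V₁²/2g = 48.4 m; E₂ = y₂ + V₂²/2g = 14.4 m. ΔE = E₁ − E₂ = 34.0 m.

ΔE = 34.0 m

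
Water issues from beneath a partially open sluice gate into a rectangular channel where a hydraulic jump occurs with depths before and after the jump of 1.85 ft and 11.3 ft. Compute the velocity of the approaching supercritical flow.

For a rectangular channel the momentum equation gives q² = ½·g·y₁·y₂·(y₁ + y₂) = ½×32.2×1.85×11.3×13.2 = 4426.
q = √4426 = 66.5 ft²/s.
V₁ = q/y₁ = 66.5/1.85 = 36.0 ft/s.

V₁ = 36.0 ft/s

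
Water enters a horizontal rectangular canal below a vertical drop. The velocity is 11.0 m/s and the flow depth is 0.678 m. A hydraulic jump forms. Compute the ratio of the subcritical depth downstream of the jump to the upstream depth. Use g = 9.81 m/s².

Fr₁ = V₁/√(g·y₁) = 11.0/√(9.81×0.678) = 4.27.
Sequent-depth ratio: y₂/y₁ = ½[√(1 + 8Fr₁²) − 1] = ½[√146.5 − 1] = 5.55.

y₂/y₁ = 5.55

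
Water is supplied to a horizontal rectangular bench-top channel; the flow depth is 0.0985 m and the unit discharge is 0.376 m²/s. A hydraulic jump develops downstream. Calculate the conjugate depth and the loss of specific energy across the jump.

V₁ = q/y₁ = 0.376/0.0985 = 3.82 m/s. Fr₁ = V₁/√(g·y₁) = 3.82/√(9.81×0.0985) = 3.88.
By Bélanger, y₂/y₁ = ½[√(1 + 8Fr₁²) − 1] = ½[√121.6 − 1] = 5.01.
y₂ = 5.01 × 0.0985 = 0.494 m.
V₂ = q/y₂ = 0.376/0.494 = 0.761 m/s. E₁ = y₁ + V₁²/2g = 0.841 m; E₂ = y₂ + V₂²/2g = 0.523 m. ΔE = E₁ − E₂ = 0.318 m.

y₂ = 0.494 m; ΔE = 0.318 m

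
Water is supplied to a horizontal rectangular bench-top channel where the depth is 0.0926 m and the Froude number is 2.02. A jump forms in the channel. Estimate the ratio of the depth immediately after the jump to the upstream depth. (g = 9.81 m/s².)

y₂/y₁ = 2.40

Fr₁ = 2.02 (given).
By Bélanger, y₂/y₁ = ½[√(1 + 8Fr₁²) − 1] = ½[√33.64 − 1] = 2.40.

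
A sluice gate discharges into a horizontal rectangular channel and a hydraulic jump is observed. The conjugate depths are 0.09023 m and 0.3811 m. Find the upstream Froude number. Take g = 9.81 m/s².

Fr₁ = 3.321

For a rectangular channel the momentum equation gives q² = ½·g·y₁·y₂·(y₁ + y₂) = ½×9.81×0.09023×0.3811×0.4713 = 0.07950.
q = √0.07950 = 0.2820 m²/s.
V₁ = q/y₁ = 3.125 m/s; Fr₁ = V₁/√(g·y₁) = 3.321.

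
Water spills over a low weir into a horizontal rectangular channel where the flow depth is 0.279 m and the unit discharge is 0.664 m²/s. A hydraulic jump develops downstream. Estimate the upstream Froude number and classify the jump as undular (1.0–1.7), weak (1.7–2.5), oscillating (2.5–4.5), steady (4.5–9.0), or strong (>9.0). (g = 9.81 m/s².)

Fr₁ = 1.44; undular jump

V₁ = q/y₁ = 0.664/0.279 = 2.38 m/s. Fr₁ = V₁/√(g·y₁) = 2.38/√(9.81×0.279) = 1.44.
Fr₁ = 1.44 lies in the undular range.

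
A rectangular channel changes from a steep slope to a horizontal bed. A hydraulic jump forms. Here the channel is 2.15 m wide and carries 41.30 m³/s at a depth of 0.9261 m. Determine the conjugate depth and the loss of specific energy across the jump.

q = Q/b = 41.30/2.15 = 19.21 m²/s; V₁ = q/y₁ = 20.74 m/s. Fr₁ = V₁/√(g·y₁) = 6.882.
By Bélanger, y₂/y₁ = ½[√(1 + 8Fr₁²) − 1] = ½[√379.85 − 1] = 9.245.
y₂ = 9.245 × 0.9261 = 8.562 m.
Head loss: ΔE = (y₂ − y₁)³/(4y₁y₂) = (8.562 − 0.9261)³/(4×0.9261×8.562) = 445.2/31.72 = 14.04 m.

y₂ = 8.562 m; ΔE = 14.04 m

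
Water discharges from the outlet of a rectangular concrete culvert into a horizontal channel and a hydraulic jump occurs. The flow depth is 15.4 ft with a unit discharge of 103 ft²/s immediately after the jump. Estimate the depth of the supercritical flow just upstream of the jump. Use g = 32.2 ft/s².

V₂ = q/y₂ = 103/15.4 = 6.69 ft/s; Fr₂ = V₂/√(g·y₂) = 0.300.
Applying the sequent-depth relation in reverse, y₁/y₂ = ½[√(1 + 8Fr₂²) − 1] = ½[√1.722 − 1] = 0.156.
y₁ = 0.156 × 15.4 = 2.40 ft.

y₁ = 2.40 ft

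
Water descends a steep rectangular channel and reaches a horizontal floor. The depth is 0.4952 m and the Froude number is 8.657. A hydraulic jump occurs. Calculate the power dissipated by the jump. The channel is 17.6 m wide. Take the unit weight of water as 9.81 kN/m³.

P = 21366 kW

Fr₁ = 8.657 (given).
Sequent-depth ratio: y₂/y₁ = ½[√(1 + 8Fr₁²) − 1] = ½[√600.55 − 1] = 11.75.
y₂ = 11.75 × 0.4952 = 5.820 m.
Head loss: ΔE = (y₂ − y₁)³/(4y₁y₂) = (5.820 − 0.4952)³/(4×0.4952×5.820) = 151.0/11.53 = 13.10 m.
V₁ = Fr₁·√(g·y₁) = 8.657×√(9.81×0.4952) = 19.08 m/s; q = V₁·y₁ = 9.449 m²/s. Q = q·b = 9.449 × 17.6 = 166.3 m³/s. P = γ·Q·ΔE = 9.81 × 166.3 × 13.10 = 21366 kW.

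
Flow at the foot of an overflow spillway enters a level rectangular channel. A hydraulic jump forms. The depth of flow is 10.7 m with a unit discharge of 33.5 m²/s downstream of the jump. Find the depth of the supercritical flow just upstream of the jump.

V₂ = q/y₂ = 33.5/10.7 = 3.13 m/s; Fr₂ = V₂/√(g·y₂) = 0.306.
Since the conjugate-depth ratio holds either way, y₁/y₂ = ½[√(1 + 8Fr₂²) − 1] = ½[√1.747 − 1] = 0.161.
y₁ = 0.161 × 10.7 = 1.72 m.

y₁ = 1.72 m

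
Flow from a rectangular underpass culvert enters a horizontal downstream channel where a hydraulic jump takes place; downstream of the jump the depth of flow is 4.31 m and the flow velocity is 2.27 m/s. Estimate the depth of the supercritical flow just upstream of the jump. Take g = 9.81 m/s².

y₁ = 0.874 m

Fr₂ = V₂/√(g·y₂) = 2.27/√(9.81×4.31) = 0.349.
Applying the sequent-depth relation in reverse, y₁/y₂ = ½[√(1 + 8Fr₂²) − 1] = ½[√1.975 − 1] = 0.203.
y₁ = 0.203 × 4.31 = 0.874 m.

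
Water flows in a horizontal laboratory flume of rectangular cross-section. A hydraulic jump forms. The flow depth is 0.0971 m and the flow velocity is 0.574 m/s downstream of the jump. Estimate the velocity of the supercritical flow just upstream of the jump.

Fr₂ = V₂/√(g·y₂) = 0.574/√(9.81×0.0971) = 0.588.
Since the conjugate-depth ratio holds either way, y₁/y₂ = ½[√(1 + 8Fr₂²) − 1] = ½[√3.767 − 1] = 0.470.
y₁ = 0.470 × 0.0971 = 0.0457 m.
V₁ = q/y₁ = 0.0557/0.0457 = 1.22 m/s.

V₁ = 1.22 m/s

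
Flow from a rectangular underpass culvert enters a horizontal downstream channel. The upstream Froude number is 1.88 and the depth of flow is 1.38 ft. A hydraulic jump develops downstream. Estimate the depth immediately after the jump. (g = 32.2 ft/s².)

y₂ = 3.04 ft

Fr₁ = 1.88 (given).
By Bélanger, y₂/y₁ = ½[√(1 + 8Fr₁²) − 1] = ½[√29.28 − 1] = 2.21.
y₂ = 2.21 × 1.38 = 3.04 ft.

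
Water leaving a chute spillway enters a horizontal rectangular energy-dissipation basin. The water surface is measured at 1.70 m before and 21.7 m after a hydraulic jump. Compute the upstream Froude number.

Fr₁ = 9.37

For a rectangular channel the momentum equation gives q² = ½·g·y₁·y₂·(y₁ + y₂) = ½×9.81×1.70×21.7×23.4 = 4234.
q = √4234 = 65.1 m²/s.
V₁ = q/y₁ = 38.3 m/s; Fr₁ = V₁/√(g·y₁) = 9.37.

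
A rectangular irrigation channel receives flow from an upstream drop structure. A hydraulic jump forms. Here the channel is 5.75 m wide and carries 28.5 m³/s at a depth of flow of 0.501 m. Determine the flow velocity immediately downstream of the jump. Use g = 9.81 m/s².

q = Q/b = 28.5/5.75 = 4.96 m²/s; V₁ = q/y₁ = 9.89 m/s. Fr₁ = V₁/√(g·y₁) = 4.46.
From the momentum equation for a rectangular channel, y₂/y₁ = ½[√(1 + 8Fr₁²) − 1] = ½[√160.3 − 1] = 5.83.
y₂ = 5.83 × 0.501 = 2.92 m.
V₂ = q/y₂ = 4.96/2.92 = 1.70 m/s.

V₂ = 1.70 m/s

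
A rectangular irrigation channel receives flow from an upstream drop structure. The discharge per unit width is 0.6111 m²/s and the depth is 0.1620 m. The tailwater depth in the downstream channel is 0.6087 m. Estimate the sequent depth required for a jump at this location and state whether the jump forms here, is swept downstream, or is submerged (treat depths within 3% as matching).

y₂ = 0.6093 m; the jump forms here

V₁ = q/y₁ = 0.6111/0.1620 = 3.772 m/s. Fr₁ = V₁/√(g·y₁) = 3.772/√(9.81×0.1620) = 2.992.
Bélanger equation: y₂/y₁ = ½[√(1 + 8Fr₁²) − 1] = ½[√72.631 − 1] = 3.761.
y₂ = 3.761 × 0.1620 = 0.6093 m.
Tailwater y_tw = 0.6087 m: y_tw ≈ y₂, so the jump forms here.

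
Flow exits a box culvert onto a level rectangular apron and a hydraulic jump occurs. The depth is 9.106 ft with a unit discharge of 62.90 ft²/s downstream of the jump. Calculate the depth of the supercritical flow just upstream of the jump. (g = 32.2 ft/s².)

V₂ = q/y₂ = 62.90/9.106 = 6.908 ft/s; Fr₂ = V₂/√(g·y₂) = 0.4034.
The Bélanger relation is symmetric: y₁/y₂ = ½[√(1 + 8Fr₂²) − 1] = ½[√2.3018 − 1] = 0.2586.
y₁ = 0.2586 × 9.106 = 2.355 ft.

y₁ = 2.355 ft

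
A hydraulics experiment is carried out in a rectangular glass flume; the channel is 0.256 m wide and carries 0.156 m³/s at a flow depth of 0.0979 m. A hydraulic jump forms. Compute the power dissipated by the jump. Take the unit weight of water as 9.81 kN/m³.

P = 1.86 kW

q = Q/b = 0.156/0.256 = 0.609 m²/s; V₁ = q/y₁ = 6.22 m/s. Fr₁ = V₁/√(g·y₁) = 6.35.
Bélanger equation: y₂/y₁ = ½[√(1 + 8Fr₁²) − 1] = ½[√323.7 − 1] = 8.50.
y₂ = 8.50 × 0.0979 = 0.832 m.
Head loss: ΔE = (y₂ − y₁)³/(4y₁y₂) = (0.832 − 0.0979)³/(4×0.0979×0.832) = 0.395/0.326 = 1.21 m.
P = γ·Q·ΔE = 9.81 × 0.156 × 1.21 = 1.86 kW.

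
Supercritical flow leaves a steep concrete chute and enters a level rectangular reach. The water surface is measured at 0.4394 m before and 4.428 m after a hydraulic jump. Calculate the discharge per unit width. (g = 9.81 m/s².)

q = 6.816 m²/s

For a rectangular channel the momentum equation gives q² = ½·g·y₁·y₂·(y₁ + y₂) = ½×9.81×0.4394×4.428×4.867 = 46.45.
q = √46.45 = 6.816 m²/s.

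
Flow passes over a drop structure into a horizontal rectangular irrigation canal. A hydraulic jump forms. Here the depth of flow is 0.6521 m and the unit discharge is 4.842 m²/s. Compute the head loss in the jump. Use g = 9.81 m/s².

ΔE = 0.8540 m

V₁ = q/y₁ = 4.842/0.6521 = 7.425 m/s. Fr₁ = V₁/√(g·y₁) = 7.425/√(9.81×0.6521) = 2.936.
Sequent-depth ratio: y₂/y₁ = ½[√(1 + 8Fr₁²) − 1] = ½[√69.949 − 1] = 3.682.
y₂ = 3.682 × 0.6521 = 2.401 m.
V₂ = q/y₂ = 4.842/2.401 = 2.017 m/s. E₁ = y₁ + V₁²/2g = 3.462 m; E₂ = y₂ + V₂²/2g = 2.608 m. ΔE = E₁ − E₂ = 0.8540 m.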